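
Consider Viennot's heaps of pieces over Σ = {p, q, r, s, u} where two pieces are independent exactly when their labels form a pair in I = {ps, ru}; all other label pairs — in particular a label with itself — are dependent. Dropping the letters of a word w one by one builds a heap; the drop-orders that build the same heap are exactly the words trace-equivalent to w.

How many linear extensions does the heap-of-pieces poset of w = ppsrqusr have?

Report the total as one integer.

3

0(p) covers ∅
1(p) covers 0:p
2(s) covers ∅
3(r) covers 1:p, 2:s
4(q) covers 3:r
5(u) covers 4:q
6(s) covers 5:u
7(r) covers 6:s
floor of heap: 0:p, 2:s
completions by unplaced set U, small U first (add the entries for U minus each lowest piece of U):
  |U|=1: {7}:1
  |U|=2: {6,7}:1
  |U|=3: {5,6,7}:1
  |U|=4: {4,5,6,7}:1
  |U|=5: {3,4,5,6,7}:1
  |U|=6: {1,3,4,5,6,7}:1  {2,3,4,5,6,7}:1
  start at 0(p): 2
  start at 2(s): 1
sum over floor = 3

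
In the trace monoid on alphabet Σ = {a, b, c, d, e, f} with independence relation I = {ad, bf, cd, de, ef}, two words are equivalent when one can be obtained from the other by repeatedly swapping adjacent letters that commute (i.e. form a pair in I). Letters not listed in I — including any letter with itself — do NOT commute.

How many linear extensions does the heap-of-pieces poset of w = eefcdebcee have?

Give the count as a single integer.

0(e) covers ∅
1(e) covers 0:e
2(f) covers ∅
3(c) covers 1:e, 2:f
4(d) covers 2:f
5(e) covers 3:c
6(b) covers 4:d, 5:e
7(c) covers 6:b
8(e) covers 7:c
9(e) covers 8:e
floor of heap: 0:e, 2:f
completions by unplaced set U, small U first (add the entries for U minus each lowest piece of U):
  |U|=1: {9}:1
  |U|=2: {8,9}:1
  |U|=3: {7,8,9}:1
  |U|=4: {6,7,8,9}:1
  |U|=5: {4,6,7,8,9}:1  {5,6,7,8,9}:1
  |U|=6: {3,5,6,7,8,9}:1  {4,5,6,7,8,9}:2
  |U|=7: {1,3,5,6,7,8,9}:1  {3,4,5,6,7,8,9}:3
  |U|=8: {0,1,3,5,6,7,8,9}:1  {1,3,4,5,6,7,8,9}:4  {2,3,4,5,6,7,8,9}:3
  start at 0(e): 7
  start at 2(f): 5
sum over floor = 12

12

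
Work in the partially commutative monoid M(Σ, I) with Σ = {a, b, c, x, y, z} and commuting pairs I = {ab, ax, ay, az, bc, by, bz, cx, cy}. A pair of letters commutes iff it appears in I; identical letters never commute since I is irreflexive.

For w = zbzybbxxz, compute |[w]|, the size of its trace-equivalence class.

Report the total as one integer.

drop 0:z onto floor
drop 1:b onto floor
drop 2:z onto {0:z}
drop 3:y onto {2:z}
drop 4:b onto {1:b}
drop 5:b onto {4:b}
drop 6:x onto {3:y, 5:b}
drop 7:x onto {6:x}
drop 8:z onto {7:x}
ground layer = {0:z, 1:b}
drop-orders for the pieces not yet dropped (sum over which currently-grounded one goes next):
  1 to go: {8} 1
  2 to go: {7,8} 1
  3 to go: {6,7,8} 1
  4 to go: {3,6,7,8} 1  {5,6,7,8} 1
  5 to go: {2,3,6,7,8} 1  {3,5,6,7,8} 2  {4,5,6,7,8} 1
  6 to go: {0,2,3,6,7,8} 1  {1,4,5,6,7,8} 1  {2,3,5,6,7,8} 3  {3,4,5,6,7,8} 3
  7 to go: {0,2,3,5,6,7,8} 4  {1,3,4,5,6,7,8} 4  {2,3,4,5,6,7,8} 6
  if 0:z drops first: 10 orders
  if 1:b drops first: 10 orders
heap linearizations: 20

20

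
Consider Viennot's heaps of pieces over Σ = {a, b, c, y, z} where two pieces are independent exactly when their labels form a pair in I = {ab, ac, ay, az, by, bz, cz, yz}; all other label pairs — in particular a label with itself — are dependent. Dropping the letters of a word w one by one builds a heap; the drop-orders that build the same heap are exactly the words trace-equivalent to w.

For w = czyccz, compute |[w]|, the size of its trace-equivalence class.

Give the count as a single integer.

15

0(c) covers ∅
1(z) covers ∅
2(y) covers 0:c
3(c) covers 2:y
4(c) covers 3:c
5(z) covers 1:z
floor of heap: 0:c, 1:z
completions by unplaced set U, small U first (add the entries for U minus each lowest piece of U):
  |U|=1: {4}:1  {5}:1
  |U|=2: {1,5}:1  {3,4}:1  {4,5}:2
  |U|=3: {1,4,5}:3  {2,3,4}:1  {3,4,5}:3
  |U|=4: {0,2,3,4}:1  {1,3,4,5}:6  {2,3,4,5}:4
  start at 0(c): 10
  start at 1(z): 5
sum over floor = 15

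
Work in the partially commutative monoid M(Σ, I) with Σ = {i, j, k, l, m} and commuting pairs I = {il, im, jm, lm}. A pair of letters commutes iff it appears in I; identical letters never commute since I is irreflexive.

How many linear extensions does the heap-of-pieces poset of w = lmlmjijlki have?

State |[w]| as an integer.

28

0(l) covers ∅
1(m) covers ∅
2(l) covers 0:l
3(m) covers 1:m
4(j) covers 2:l
5(i) covers 4:j
6(j) covers 5:i
7(l) covers 6:j
8(k) covers 3:m, 7:l
9(i) covers 8:k
floor of heap: 0:l, 1:m
completions by unplaced set U, small U first (add the entries for U minus each lowest piece of U):
  |U|=1: {9}:1
  |U|=2: {8,9}:1
  |U|=3: {3,8,9}:1  {7,8,9}:1
  |U|=4: {1,3,8,9}:1  {3,7,8,9}:2  {6,7,8,9}:1
  |U|=5: {1,3,7,8,9}:3  {3,6,7,8,9}:3  {5,6,7,8,9}:1
  |U|=6: {1,3,6,7,8,9}:6  {3,5,6,7,8,9}:4  {4,5,6,7,8,9}:1
  |U|=7: {1,3,5,6,7,8,9}:10  {2,4,5,6,7,8,9}:1  {3,4,5,6,7,8,9}:5
  |U|=8: {0,2,4,5,6,7,8,9}:1  {1,3,4,5,6,7,8,9}:15  {2,3,4,5,6,7,8,9}:6
  start at 0(l): 21
  start at 1(m): 7
sum over floor = 28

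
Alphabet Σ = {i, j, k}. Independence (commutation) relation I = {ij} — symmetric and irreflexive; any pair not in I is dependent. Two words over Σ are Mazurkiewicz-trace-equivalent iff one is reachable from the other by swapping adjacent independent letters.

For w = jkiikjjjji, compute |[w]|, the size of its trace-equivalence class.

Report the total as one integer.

5

piece 0:j — minimal
piece 1:k rests on {0:j}
piece 2:i rests on {1:k}
piece 3:i rests on {2:i}
piece 4:k rests on {3:i}
piece 5:j rests on {4:k}
piece 6:j rests on {5:j}
piece 7:j rests on {6:j}
piece 8:j rests on {7:j}
piece 9:i rests on {4:k}
minimal pieces: {0:j}
ways to finish when only these pieces remain (= sum over removing one remaining piece with nothing left below it):
  1 left: {8}→1  {9}→1
  2 left: {7,8}→1  {8,9}→2
  3 left: {6,7,8}→1  {7,8,9}→3
  4 left: {5,6,7,8}→1  {6,7,8,9}→4
  5 left: {5,6,7,8,9}→5
  6 left: {4,5,6,7,8,9}→5
  7 left: {3,4,5,6,7,8,9}→5
  8 left: {2,3,4,5,6,7,8,9}→5
  placing 0:j first → 5 extensions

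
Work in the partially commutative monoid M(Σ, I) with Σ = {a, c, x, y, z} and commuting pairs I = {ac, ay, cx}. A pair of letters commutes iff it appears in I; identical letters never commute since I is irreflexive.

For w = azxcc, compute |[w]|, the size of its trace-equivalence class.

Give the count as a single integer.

piece 0:a — minimal
piece 1:z rests on {0:a}
piece 2:x rests on {1:z}
piece 3:c rests on {1:z}
piece 4:c rests on {3:c}
minimal pieces: {0:a}
ways to finish when only these pieces remain (= sum over removing one remaining piece with nothing left below it):
  1 left: {2}→1  {4}→1
  2 left: {2,4}→2  {3,4}→1
  3 left: {2,3,4}→3
  placing 0:a first → 3 extensions

3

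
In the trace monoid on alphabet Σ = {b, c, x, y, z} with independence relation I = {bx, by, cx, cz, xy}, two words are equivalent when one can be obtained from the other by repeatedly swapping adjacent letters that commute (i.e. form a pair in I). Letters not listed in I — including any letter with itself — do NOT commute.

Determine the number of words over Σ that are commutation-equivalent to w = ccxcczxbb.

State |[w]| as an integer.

piece 0:c — minimal
piece 1:c rests on {0:c}
piece 2:x — minimal
piece 3:c rests on {1:c}
piece 4:c rests on {3:c}
piece 5:z rests on {2:x}
piece 6:x rests on {5:z}
piece 7:b rests on {4:c, 5:z}
piece 8:b rests on {7:b}
minimal pieces: {0:c, 2:x}
ways to finish when only these pieces remain (= sum over removing one remaining piece with nothing left below it):
  1 left: {6}→1  {8}→1
  2 left: {6,8}→2  {7,8}→1
  3 left: {4,7,8}→1  {6,7,8}→3
  4 left: {3,4,7,8}→1  {4,6,7,8}→4  {5,6,7,8}→3
  5 left: {1,3,4,7,8}→1  {2,5,6,7,8}→3  {3,4,6,7,8}→5  {4,5,6,7,8}→7
  6 left: {0,1,3,4,7,8}→1  {1,3,4,6,7,8}→6  {2,4,5,6,7,8}→10  {3,4,5,6,7,8}→12
  7 left: {0,1,3,4,6,7,8}→7  {1,3,4,5,6,7,8}→18  {2,3,4,5,6,7,8}→22
  placing 0:c first → 40 extensions
  placing 2:x first → 25 extensions
total linear extensions = 65

65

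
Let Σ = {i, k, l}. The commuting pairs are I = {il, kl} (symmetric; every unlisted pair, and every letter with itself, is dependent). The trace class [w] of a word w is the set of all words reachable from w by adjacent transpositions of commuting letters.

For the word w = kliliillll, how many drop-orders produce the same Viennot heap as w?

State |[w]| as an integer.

210

drop 0:k onto floor
drop 1:l onto floor
drop 2:i onto {0:k}
drop 3:l onto {1:l}
drop 4:i onto {2:i}
drop 5:i onto {4:i}
drop 6:l onto {3:l}
drop 7:l onto {6:l}
drop 8:l onto {7:l}
drop 9:l onto {8:l}
ground layer = {0:k, 1:l}
drop-orders for the pieces not yet dropped (sum over which currently-grounded one goes next):
  1 to go: {5} 1  {9} 1
  2 to go: {4,5} 1  {5,9} 2  {8,9} 1
  3 to go: {2,4,5} 1  {4,5,9} 3  {5,8,9} 3  {7,8,9} 1
  4 to go: {0,2,4,5} 1  {2,4,5,9} 4  {4,5,8,9} 6  {5,7,8,9} 4  {6,7,8,9} 1
  5 to go: {0,2,4,5,9} 5  {2,4,5,8,9} 10  {3,6,7,8,9} 1  {4,5,7,8,9} 10  {5,6,7,8,9} 5
  6 to go: {0,2,4,5,8,9} 15  {1,3,6,7,8,9} 1  {2,4,5,7,8,9} 20  {3,5,6,7,8,9} 6  {4,5,6,7,8,9} 15
  7 to go: {0,2,4,5,7,8,9} 35  {1,3,5,6,7,8,9} 7  {2,4,5,6,7,8,9} 35  {3,4,5,6,7,8,9} 21
  8 to go: {0,2,4,5,6,7,8,9} 70  {1,3,4,5,6,7,8,9} 28  {2,3,4,5,6,7,8,9} 56
  if 0:k drops first: 84 orders
  if 1:l drops first: 126 orders
heap linearizations: 210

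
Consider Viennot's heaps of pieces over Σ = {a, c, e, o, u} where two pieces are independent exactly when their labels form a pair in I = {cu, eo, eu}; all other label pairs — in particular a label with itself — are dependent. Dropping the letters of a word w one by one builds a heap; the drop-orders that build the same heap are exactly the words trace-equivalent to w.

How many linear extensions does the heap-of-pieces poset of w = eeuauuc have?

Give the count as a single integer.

9

0(e) covers ∅
1(e) covers 0:e
2(u) covers ∅
3(a) covers 1:e, 2:u
4(u) covers 3:a
5(u) covers 4:u
6(c) covers 3:a
floor of heap: 0:e, 2:u
completions by unplaced set U, small U first (add the entries for U minus each lowest piece of U):
  |U|=1: {5}:1  {6}:1
  |U|=2: {4,5}:1  {5,6}:2
  |U|=3: {4,5,6}:3
  |U|=4: {3,4,5,6}:3
  |U|=5: {1,3,4,5,6}:3  {2,3,4,5,6}:3
  start at 0(e): 6
  start at 2(u): 3
sum over floor = 9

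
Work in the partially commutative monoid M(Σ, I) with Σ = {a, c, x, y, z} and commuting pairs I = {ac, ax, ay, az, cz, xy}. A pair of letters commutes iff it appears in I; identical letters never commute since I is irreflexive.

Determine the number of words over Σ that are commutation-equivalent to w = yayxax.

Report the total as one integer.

90

piece 0:y — minimal
piece 1:a — minimal
piece 2:y rests on {0:y}
piece 3:x — minimal
piece 4:a rests on {1:a}
piece 5:x rests on {3:x}
minimal pieces: {0:y, 1:a, 3:x}
ways to finish when only these pieces remain (= sum over removing one remaining piece with nothing left below it):
  1 left: {2}→1  {4}→1  {5}→1
  2 left: {0,2}→1  {1,4}→1  {2,4}→2  {2,5}→2  {3,5}→1  {4,5}→2
  3 left: {0,2,4}→3  {0,2,5}→3  {1,2,4}→3  {1,4,5}→3  {2,3,5}→3  {2,4,5}→6  {3,4,5}→3
  4 left: {0,1,2,4}→6  {0,2,3,5}→6  {0,2,4,5}→12  {1,2,4,5}→12  {1,3,4,5}→6  {2,3,4,5}→12
  placing 0:y first → 30 extensions
  placing 1:a first → 30 extensions
  placing 3:x first → 30 extensions
total linear extensions = 90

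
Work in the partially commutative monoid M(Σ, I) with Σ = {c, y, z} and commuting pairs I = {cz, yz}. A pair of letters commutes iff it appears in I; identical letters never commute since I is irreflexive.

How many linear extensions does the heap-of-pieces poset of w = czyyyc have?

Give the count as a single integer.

piece 0:c — minimal
piece 1:z — minimal
piece 2:y rests on {0:c}
piece 3:y rests on {2:y}
piece 4:y rests on {3:y}
piece 5:c rests on {4:y}
minimal pieces: {0:c, 1:z}
ways to finish when only these pieces remain (= sum over removing one remaining piece with nothing left below it):
  1 left: {1}→1  {5}→1
  2 left: {1,5}→2  {4,5}→1
  3 left: {1,4,5}→3  {3,4,5}→1
  4 left: {1,3,4,5}→4  {2,3,4,5}→1
  placing 0:c first → 5 extensions
  placing 1:z first → 1 extensions
total linear extensions = 6

6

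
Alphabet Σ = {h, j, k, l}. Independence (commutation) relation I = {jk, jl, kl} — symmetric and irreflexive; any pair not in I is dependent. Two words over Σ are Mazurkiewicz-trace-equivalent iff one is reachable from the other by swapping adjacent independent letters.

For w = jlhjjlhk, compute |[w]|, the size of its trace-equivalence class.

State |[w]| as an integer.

6

0(j) covers ∅
1(l) covers ∅
2(h) covers 0:j, 1:l
3(j) covers 2:h
4(j) covers 3:j
5(l) covers 2:h
6(h) covers 4:j, 5:l
7(k) covers 6:h
floor of heap: 0:j, 1:l
completions by unplaced set U, small U first (add the entries for U minus each lowest piece of U):
  |U|=1: {7}:1
  |U|=2: {6,7}:1
  |U|=3: {4,6,7}:1  {5,6,7}:1
  |U|=4: {3,4,6,7}:1  {4,5,6,7}:2
  |U|=5: {3,4,5,6,7}:3
  |U|=6: {2,3,4,5,6,7}:3
  start at 0(j): 3
  start at 1(l): 3
sum over floor = 6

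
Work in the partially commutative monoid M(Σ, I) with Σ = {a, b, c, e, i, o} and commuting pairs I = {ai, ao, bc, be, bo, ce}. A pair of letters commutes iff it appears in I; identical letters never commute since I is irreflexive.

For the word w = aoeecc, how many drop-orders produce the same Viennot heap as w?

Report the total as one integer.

12

drop 0:a onto floor
drop 1:o onto floor
drop 2:e onto {0:a, 1:o}
drop 3:e onto {2:e}
drop 4:c onto {0:a, 1:o}
drop 5:c onto {4:c}
ground layer = {0:a, 1:o}
drop-orders for the pieces not yet dropped (sum over which currently-grounded one goes next):
  1 to go: {3} 1  {5} 1
  2 to go: {2,3} 1  {3,5} 2  {4,5} 1
  3 to go: {2,3,5} 3  {3,4,5} 3
  4 to go: {2,3,4,5} 6
  if 0:a drops first: 6 orders
  if 1:o drops first: 6 orders
heap linearizations: 12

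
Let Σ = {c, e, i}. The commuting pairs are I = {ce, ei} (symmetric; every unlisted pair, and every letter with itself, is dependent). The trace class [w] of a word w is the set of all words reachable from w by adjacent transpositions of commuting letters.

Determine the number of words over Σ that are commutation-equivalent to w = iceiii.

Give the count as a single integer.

6

#0=i has no predecessor
#1=c depends on [0:i]
#2=e has no predecessor
#3=i depends on [1:c]
#4=i depends on [3:i]
#5=i depends on [4:i]
sources: [0:i, 2:e]
N(rest) = Σ N(rest − s) over sources s of rest; N(one piece) = 1:
  size 1 → [2]=1  [5]=1
  size 2 → [2,5]=2  [4,5]=1
  size 3 → [2,4,5]=3  [3,4,5]=1
  size 4 → [1,3,4,5]=1  [2,3,4,5]=4
  first=0(i) contributes 5
  first=2(e) contributes 1
|[w]| = 6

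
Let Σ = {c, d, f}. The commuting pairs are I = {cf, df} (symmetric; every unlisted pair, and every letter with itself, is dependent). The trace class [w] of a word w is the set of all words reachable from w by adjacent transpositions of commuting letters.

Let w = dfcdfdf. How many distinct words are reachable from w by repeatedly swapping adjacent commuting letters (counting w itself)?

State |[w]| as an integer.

piece 0:d — minimal
piece 1:f — minimal
piece 2:c rests on {0:d}
piece 3:d rests on {2:c}
piece 4:f rests on {1:f}
piece 5:d rests on {3:d}
piece 6:f rests on {4:f}
minimal pieces: {0:d, 1:f}
ways to finish when only these pieces remain (= sum over removing one remaining piece with nothing left below it):
  1 left: {5}→1  {6}→1
  2 left: {3,5}→1  {4,6}→1  {5,6}→2
  3 left: {1,4,6}→1  {2,3,5}→1  {3,5,6}→3  {4,5,6}→3
  4 left: {0,2,3,5}→1  {1,4,5,6}→4  {2,3,5,6}→4  {3,4,5,6}→6
  5 left: {0,2,3,5,6}→5  {1,3,4,5,6}→10  {2,3,4,5,6}→10
  placing 0:d first → 20 extensions
  placing 1:f first → 15 extensions
total linear extensions = 35

35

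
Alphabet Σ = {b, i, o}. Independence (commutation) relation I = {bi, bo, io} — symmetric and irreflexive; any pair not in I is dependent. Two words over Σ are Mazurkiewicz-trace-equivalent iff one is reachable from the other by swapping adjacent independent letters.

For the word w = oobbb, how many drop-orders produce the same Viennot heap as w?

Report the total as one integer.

piece 0:o — minimal
piece 1:o rests on {0:o}
piece 2:b — minimal
piece 3:b rests on {2:b}
piece 4:b rests on {3:b}
minimal pieces: {0:o, 2:b}
ways to finish when only these pieces remain (= sum over removing one remaining piece with nothing left below it):
  1 left: {1}→1  {4}→1
  2 left: {0,1}→1  {1,4}→2  {3,4}→1
  3 left: {0,1,4}→3  {1,3,4}→3  {2,3,4}→1
  placing 0:o first → 4 extensions
  placing 2:b first → 6 extensions
total linear extensions = 10

10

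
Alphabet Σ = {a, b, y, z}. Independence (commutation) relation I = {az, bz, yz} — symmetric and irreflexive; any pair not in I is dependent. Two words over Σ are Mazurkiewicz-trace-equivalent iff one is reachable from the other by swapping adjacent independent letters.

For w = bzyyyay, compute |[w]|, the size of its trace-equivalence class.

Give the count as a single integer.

drop 0:b onto floor
drop 1:z onto floor
drop 2:y onto {0:b}
drop 3:y onto {2:y}
drop 4:y onto {3:y}
drop 5:a onto {4:y}
drop 6:y onto {5:a}
ground layer = {0:b, 1:z}
drop-orders for the pieces not yet dropped (sum over which currently-grounded one goes next):
  1 to go: {1} 1  {6} 1
  2 to go: {1,6} 2  {5,6} 1
  3 to go: {1,5,6} 3  {4,5,6} 1
  4 to go: {1,4,5,6} 4  {3,4,5,6} 1
  5 to go: {1,3,4,5,6} 5  {2,3,4,5,6} 1
  if 0:b drops first: 6 orders
  if 1:z drops first: 1 orders
heap linearizations: 7

7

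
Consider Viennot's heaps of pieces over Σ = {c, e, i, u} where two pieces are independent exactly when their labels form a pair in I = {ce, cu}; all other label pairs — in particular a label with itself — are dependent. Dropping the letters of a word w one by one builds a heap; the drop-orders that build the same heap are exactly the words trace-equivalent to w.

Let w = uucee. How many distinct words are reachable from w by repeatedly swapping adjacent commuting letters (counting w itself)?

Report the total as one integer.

5

piece 0:u — minimal
piece 1:u rests on {0:u}
piece 2:c — minimal
piece 3:e rests on {1:u}
piece 4:e rests on {3:e}
minimal pieces: {0:u, 2:c}
ways to finish when only these pieces remain (= sum over removing one remaining piece with nothing left below it):
  1 left: {2}→1  {4}→1
  2 left: {2,4}→2  {3,4}→1
  3 left: {1,3,4}→1  {2,3,4}→3
  placing 0:u first → 4 extensions
  placing 2:c first → 1 extensions
total linear extensions = 5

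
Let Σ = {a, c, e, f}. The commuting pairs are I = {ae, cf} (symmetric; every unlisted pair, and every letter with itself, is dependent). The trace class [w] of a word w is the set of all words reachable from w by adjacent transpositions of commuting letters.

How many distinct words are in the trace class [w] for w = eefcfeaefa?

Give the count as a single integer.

piece 0:e — minimal
piece 1:e rests on {0:e}
piece 2:f rests on {1:e}
piece 3:c rests on {1:e}
piece 4:f rests on {2:f}
piece 5:e rests on {3:c, 4:f}
piece 6:a rests on {3:c, 4:f}
piece 7:e rests on {5:e}
piece 8:f rests on {6:a, 7:e}
piece 9:a rests on {8:f}
minimal pieces: {0:e}
ways to finish when only these pieces remain (= sum over removing one remaining piece with nothing left below it):
  1 left: {9}→1
  2 left: {8,9}→1
  3 left: {6,8,9}→1  {7,8,9}→1
  4 left: {5,7,8,9}→1  {6,7,8,9}→2
  5 left: {5,6,7,8,9}→3
  6 left: {3,5,6,7,8,9}→3  {4,5,6,7,8,9}→3
  7 left: {2,4,5,6,7,8,9}→3  {3,4,5,6,7,8,9}→6
  8 left: {2,3,4,5,6,7,8,9}→9
  placing 0:e first → 9 extensions

9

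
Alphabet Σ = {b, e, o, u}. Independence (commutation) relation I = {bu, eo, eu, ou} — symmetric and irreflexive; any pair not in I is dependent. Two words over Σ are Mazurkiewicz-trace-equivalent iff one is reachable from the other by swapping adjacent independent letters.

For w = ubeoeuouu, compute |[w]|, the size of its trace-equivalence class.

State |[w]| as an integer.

#0=u has no predecessor
#1=b has no predecessor
#2=e depends on [1:b]
#3=o depends on [1:b]
#4=e depends on [2:e]
#5=u depends on [0:u]
#6=o depends on [3:o]
#7=u depends on [5:u]
#8=u depends on [7:u]
sources: [0:u, 1:b]
N(rest) = Σ N(rest − s) over sources s of rest; N(one piece) = 1:
  size 1 → [4]=1  [6]=1  [8]=1
  size 2 → [2,4]=1  [3,6]=1  [4,6]=2  [4,8]=2  [6,8]=2  [7,8]=1
  size 3 → [2,4,6]=3  [2,4,8]=3  [3,4,6]=3  [3,6,8]=3  [4,6,8]=6  [4,7,8]=3  [5,7,8]=1  [6,7,8]=3
  size 4 → [0,5,7,8]=1  [2,3,4,6]=6  [2,4,6,8]=12  [2,4,7,8]=6  [3,4,6,8]=12  [3,6,7,8]=6  [4,5,7,8]=4  [4,6,7,8]=12  [5,6,7,8]=4
  size 5 → [0,4,5,7,8]=5  [0,5,6,7,8]=5  [1,2,3,4,6]=6  [2,3,4,6,8]=30  [2,4,5,7,8]=10  [2,4,6,7,8]=30  [3,4,6,7,8]=30  [3,5,6,7,8]=10  [4,5,6,7,8]=20
  size 6 → [0,2,4,5,7,8]=15  [0,3,5,6,7,8]=15  [0,4,5,6,7,8]=30  [1,2,3,4,6,8]=36  [2,3,4,6,7,8]=90  [2,4,5,6,7,8]=60  [3,4,5,6,7,8]=60
  size 7 → [0,2,4,5,6,7,8]=105  [0,3,4,5,6,7,8]=105  [1,2,3,4,6,7,8]=126  [2,3,4,5,6,7,8]=210
  first=0(u) contributes 336
  first=1(b) contributes 420
|[w]| = 756

756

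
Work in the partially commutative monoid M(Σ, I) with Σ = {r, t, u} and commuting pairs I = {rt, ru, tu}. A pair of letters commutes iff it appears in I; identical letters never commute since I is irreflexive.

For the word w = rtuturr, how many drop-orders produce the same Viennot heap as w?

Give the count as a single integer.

0(r) covers ∅
1(t) covers ∅
2(u) covers ∅
3(t) covers 1:t
4(u) covers 2:u
5(r) covers 0:r
6(r) covers 5:r
floor of heap: 0:r, 1:t, 2:u
completions by unplaced set U, small U first (add the entries for U minus each lowest piece of U):
  |U|=1: {3}:1  {4}:1  {6}:1
  |U|=2: {1,3}:1  {2,4}:1  {3,4}:2  {3,6}:2  {4,6}:2  {5,6}:1
  |U|=3: {0,5,6}:1  {1,3,4}:3  {1,3,6}:3  {2,3,4}:3  {2,4,6}:3  {3,4,6}:6  {3,5,6}:3  {4,5,6}:3
  |U|=4: {0,3,5,6}:4  {0,4,5,6}:4  {1,2,3,4}:6  {1,3,4,6}:12  {1,3,5,6}:6  {2,3,4,6}:12  {2,4,5,6}:6  {3,4,5,6}:12
  |U|=5: {0,1,3,5,6}:10  {0,2,4,5,6}:10  {0,3,4,5,6}:20  {1,2,3,4,6}:30  {1,3,4,5,6}:30  {2,3,4,5,6}:30
  start at 0(r): 90
  start at 1(t): 60
  start at 2(u): 60
sum over floor = 210

210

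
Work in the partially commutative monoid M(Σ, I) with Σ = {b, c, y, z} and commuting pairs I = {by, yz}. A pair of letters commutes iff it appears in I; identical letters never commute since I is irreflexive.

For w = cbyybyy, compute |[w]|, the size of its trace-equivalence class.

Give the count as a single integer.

drop 0:c onto floor
drop 1:b onto {0:c}
drop 2:y onto {0:c}
drop 3:y onto {2:y}
drop 4:b onto {1:b}
drop 5:y onto {3:y}
drop 6:y onto {5:y}
ground layer = {0:c}
drop-orders for the pieces not yet dropped (sum over which currently-grounded one goes next):
  1 to go: {4} 1  {6} 1
  2 to go: {1,4} 1  {4,6} 2  {5,6} 1
  3 to go: {1,4,6} 3  {3,5,6} 1  {4,5,6} 3
  4 to go: {1,4,5,6} 6  {2,3,5,6} 1  {3,4,5,6} 4
  5 to go: {1,3,4,5,6} 10  {2,3,4,5,6} 5
  if 0:c drops first: 15 orders

15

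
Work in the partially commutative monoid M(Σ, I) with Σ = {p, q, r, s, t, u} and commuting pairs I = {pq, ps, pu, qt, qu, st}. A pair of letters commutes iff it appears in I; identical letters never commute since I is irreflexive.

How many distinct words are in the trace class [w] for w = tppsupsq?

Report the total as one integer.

#0=t has no predecessor
#1=p depends on [0:t]
#2=p depends on [1:p]
#3=s has no predecessor
#4=u depends on [0:t, 3:s]
#5=p depends on [2:p]
#6=s depends on [4:u]
#7=q depends on [6:s]
sources: [0:t, 3:s]
N(rest) = Σ N(rest − s) over sources s of rest; N(one piece) = 1:
  size 1 → [5]=1  [7]=1
  size 2 → [2,5]=1  [5,7]=2  [6,7]=1
  size 3 → [1,2,5]=1  [2,5,7]=3  [4,6,7]=1  [5,6,7]=3
  size 4 → [1,2,5,7]=4  [2,5,6,7]=6  [3,4,6,7]=1  [4,5,6,7]=4
  size 5 → [1,2,5,6,7]=10  [2,4,5,6,7]=10  [3,4,5,6,7]=5
  size 6 → [1,2,4,5,6,7]=20  [2,3,4,5,6,7]=15
  first=0(t) contributes 35
  first=3(s) contributes 20
|[w]| = 55

55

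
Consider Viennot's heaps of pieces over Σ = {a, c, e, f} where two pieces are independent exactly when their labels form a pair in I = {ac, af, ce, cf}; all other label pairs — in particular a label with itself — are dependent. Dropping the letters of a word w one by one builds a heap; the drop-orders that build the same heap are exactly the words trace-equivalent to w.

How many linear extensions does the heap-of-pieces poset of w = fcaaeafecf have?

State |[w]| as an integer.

#0=f has no predecessor
#1=c has no predecessor
#2=a has no predecessor
#3=a depends on [2:a]
#4=e depends on [0:f, 3:a]
#5=a depends on [4:e]
#6=f depends on [4:e]
#7=e depends on [5:a, 6:f]
#8=c depends on [1:c]
#9=f depends on [7:e]
sources: [0:f, 1:c, 2:a]
N(rest) = Σ N(rest − s) over sources s of rest; N(one piece) = 1:
  size 1 → [8]=1  [9]=1
  size 2 → [1,8]=1  [7,9]=1  [8,9]=2
  size 3 → [1,8,9]=3  [5,7,9]=1  [6,7,9]=1  [7,8,9]=3
  size 4 → [1,7,8,9]=6  [5,6,7,9]=2  [5,7,8,9]=4  [6,7,8,9]=4
  size 5 → [1,5,7,8,9]=10  [1,6,7,8,9]=10  [4,5,6,7,9]=2  [5,6,7,8,9]=10
  size 6 → [0,4,5,6,7,9]=2  [1,5,6,7,8,9]=30  [3,4,5,6,7,9]=2  [4,5,6,7,8,9]=12
  size 7 → [0,3,4,5,6,7,9]=4  [0,4,5,6,7,8,9]=14  [1,4,5,6,7,8,9]=42  [2,3,4,5,6,7,9]=2  [3,4,5,6,7,8,9]=14
  size 8 → [0,1,4,5,6,7,8,9]=56  [0,2,3,4,5,6,7,9]=6  [0,3,4,5,6,7,8,9]=32  [1,3,4,5,6,7,8,9]=56  [2,3,4,5,6,7,8,9]=16
  first=0(f) contributes 72
  first=1(c) contributes 54
  first=2(a) contributes 144
|[w]| = 270

270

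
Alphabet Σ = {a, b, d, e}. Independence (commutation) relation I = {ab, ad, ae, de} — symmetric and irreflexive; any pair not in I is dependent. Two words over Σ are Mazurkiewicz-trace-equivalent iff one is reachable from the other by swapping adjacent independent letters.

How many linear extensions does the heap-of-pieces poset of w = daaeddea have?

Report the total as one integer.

560

#0=d has no predecessor
#1=a has no predecessor
#2=a depends on [1:a]
#3=e has no predecessor
#4=d depends on [0:d]
#5=d depends on [4:d]
#6=e depends on [3:e]
#7=a depends on [2:a]
sources: [0:d, 1:a, 3:e]
N(rest) = Σ N(rest − s) over sources s of rest; N(one piece) = 1:
  size 1 → [5]=1  [6]=1  [7]=1
  size 2 → [2,7]=1  [3,6]=1  [4,5]=1  [5,6]=2  [5,7]=2  [6,7]=2
  size 3 → [0,4,5]=1  [1,2,7]=1  [2,5,7]=3  [2,6,7]=3  [3,5,6]=3  [3,6,7]=3  [4,5,6]=3  [4,5,7]=3  [5,6,7]=6
  size 4 → [0,4,5,6]=4  [0,4,5,7]=4  [1,2,5,7]=4  [1,2,6,7]=4  [2,3,6,7]=6  [2,4,5,7]=6  [2,5,6,7]=12  [3,4,5,6]=6  [3,5,6,7]=12  [4,5,6,7]=12
  size 5 → [0,2,4,5,7]=10  [0,3,4,5,6]=10  [0,4,5,6,7]=20  [1,2,3,6,7]=10  [1,2,4,5,7]=10  [1,2,5,6,7]=20  [2,3,5,6,7]=30  [2,4,5,6,7]=30  [3,4,5,6,7]=30
  size 6 → [0,1,2,4,5,7]=20  [0,2,4,5,6,7]=60  [0,3,4,5,6,7]=60  [1,2,3,5,6,7]=60  [1,2,4,5,6,7]=60  [2,3,4,5,6,7]=90
  first=0(d) contributes 210
  first=1(a) contributes 210
  first=3(e) contributes 140
|[w]| = 560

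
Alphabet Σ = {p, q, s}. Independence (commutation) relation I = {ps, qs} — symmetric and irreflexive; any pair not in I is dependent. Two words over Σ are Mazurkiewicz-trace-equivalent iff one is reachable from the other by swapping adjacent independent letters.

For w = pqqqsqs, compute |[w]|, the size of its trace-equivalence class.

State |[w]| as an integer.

21

drop 0:p onto floor
drop 1:q onto {0:p}
drop 2:q onto {1:q}
drop 3:q onto {2:q}
drop 4:s onto floor
drop 5:q onto {3:q}
drop 6:s onto {4:s}
ground layer = {0:p, 4:s}
drop-orders for the pieces not yet dropped (sum over which currently-grounded one goes next):
  1 to go: {5} 1  {6} 1
  2 to go: {3,5} 1  {4,6} 1  {5,6} 2
  3 to go: {2,3,5} 1  {3,5,6} 3  {4,5,6} 3
  4 to go: {1,2,3,5} 1  {2,3,5,6} 4  {3,4,5,6} 6
  5 to go: {0,1,2,3,5} 1  {1,2,3,5,6} 5  {2,3,4,5,6} 10
  if 0:p drops first: 15 orders
  if 4:s drops first: 6 orders
heap linearizations: 21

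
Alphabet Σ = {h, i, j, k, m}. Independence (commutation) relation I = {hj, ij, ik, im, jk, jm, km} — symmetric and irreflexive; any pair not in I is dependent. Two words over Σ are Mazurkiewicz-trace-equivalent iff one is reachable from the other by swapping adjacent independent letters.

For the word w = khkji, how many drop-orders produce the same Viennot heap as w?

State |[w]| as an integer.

#0=k has no predecessor
#1=h depends on [0:k]
#2=k depends on [1:h]
#3=j has no predecessor
#4=i depends on [1:h]
sources: [0:k, 3:j]
N(rest) = Σ N(rest − s) over sources s of rest; N(one piece) = 1:
  size 1 → [2]=1  [3]=1  [4]=1
  size 2 → [2,3]=2  [2,4]=2  [3,4]=2
  size 3 → [1,2,4]=2  [2,3,4]=6
  first=0(k) contributes 8
  first=3(j) contributes 2
|[w]| = 10

10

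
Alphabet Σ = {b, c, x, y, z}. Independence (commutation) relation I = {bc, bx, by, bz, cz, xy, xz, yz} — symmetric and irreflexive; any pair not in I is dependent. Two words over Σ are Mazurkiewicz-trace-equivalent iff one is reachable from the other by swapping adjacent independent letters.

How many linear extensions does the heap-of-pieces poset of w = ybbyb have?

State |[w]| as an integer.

10

0(y) covers ∅
1(b) covers ∅
2(b) covers 1:b
3(y) covers 0:y
4(b) covers 2:b
floor of heap: 0:y, 1:b
completions by unplaced set U, small U first (add the entries for U minus each lowest piece of U):
  |U|=1: {3}:1  {4}:1
  |U|=2: {0,3}:1  {2,4}:1  {3,4}:2
  |U|=3: {0,3,4}:3  {1,2,4}:1  {2,3,4}:3
  start at 0(y): 4
  start at 1(b): 6
sum over floor = 10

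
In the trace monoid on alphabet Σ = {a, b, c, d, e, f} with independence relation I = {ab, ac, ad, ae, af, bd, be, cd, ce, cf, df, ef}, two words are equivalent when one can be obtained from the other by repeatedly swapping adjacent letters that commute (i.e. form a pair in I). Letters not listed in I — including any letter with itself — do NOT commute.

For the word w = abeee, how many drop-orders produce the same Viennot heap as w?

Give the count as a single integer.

drop 0:a onto floor
drop 1:b onto floor
drop 2:e onto floor
drop 3:e onto {2:e}
drop 4:e onto {3:e}
ground layer = {0:a, 1:b, 2:e}
drop-orders for the pieces not yet dropped (sum over which currently-grounded one goes next):
  1 to go: {0} 1  {1} 1  {4} 1
  2 to go: {0,1} 2  {0,4} 2  {1,4} 2  {3,4} 1
  3 to go: {0,1,4} 6  {0,3,4} 3  {1,3,4} 3  {2,3,4} 1
  if 0:a drops first: 4 orders
  if 1:b drops first: 4 orders
  if 2:e drops first: 12 orders
heap linearizations: 20

20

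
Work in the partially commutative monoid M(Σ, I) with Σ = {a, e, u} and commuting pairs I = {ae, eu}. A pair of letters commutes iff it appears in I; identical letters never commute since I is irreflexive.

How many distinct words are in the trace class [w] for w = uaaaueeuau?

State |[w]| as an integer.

piece 0:u — minimal
piece 1:a rests on {0:u}
piece 2:a rests on {1:a}
piece 3:a rests on {2:a}
piece 4:u rests on {3:a}
piece 5:e — minimal
piece 6:e rests on {5:e}
piece 7:u rests on {4:u}
piece 8:a rests on {7:u}
piece 9:u rests on {8:a}
minimal pieces: {0:u, 5:e}
ways to finish when only these pieces remain (= sum over removing one remaining piece with nothing left below it):
  1 left: {6}→1  {9}→1
  2 left: {5,6}→1  {6,9}→2  {8,9}→1
  3 left: {5,6,9}→3  {6,8,9}→3  {7,8,9}→1
  4 left: {4,7,8,9}→1  {5,6,8,9}→6  {6,7,8,9}→4
  5 left: {3,4,7,8,9}→1  {4,6,7,8,9}→5  {5,6,7,8,9}→10
  6 left: {2,3,4,7,8,9}→1  {3,4,6,7,8,9}→6  {4,5,6,7,8,9}→15
  7 left: {1,2,3,4,7,8,9}→1  {2,3,4,6,7,8,9}→7  {3,4,5,6,7,8,9}→21
  8 left: {0,1,2,3,4,7,8,9}→1  {1,2,3,4,6,7,8,9}→8  {2,3,4,5,6,7,8,9}→28
  placing 0:u first → 36 extensions
  placing 5:e first → 9 extensions
total linear extensions = 45

45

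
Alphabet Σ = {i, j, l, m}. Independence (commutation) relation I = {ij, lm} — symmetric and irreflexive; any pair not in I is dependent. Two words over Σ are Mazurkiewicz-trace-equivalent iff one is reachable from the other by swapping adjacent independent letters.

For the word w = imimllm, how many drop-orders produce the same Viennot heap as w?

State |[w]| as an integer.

#0=i has no predecessor
#1=m depends on [0:i]
#2=i depends on [1:m]
#3=m depends on [2:i]
#4=l depends on [2:i]
#5=l depends on [4:l]
#6=m depends on [3:m]
sources: [0:i]
N(rest) = Σ N(rest − s) over sources s of rest; N(one piece) = 1:
  size 1 → [5]=1  [6]=1
  size 2 → [3,6]=1  [4,5]=1  [5,6]=2
  size 3 → [3,5,6]=3  [4,5,6]=3
  size 4 → [3,4,5,6]=6
  size 5 → [2,3,4,5,6]=6
  first=0(i) contributes 6

6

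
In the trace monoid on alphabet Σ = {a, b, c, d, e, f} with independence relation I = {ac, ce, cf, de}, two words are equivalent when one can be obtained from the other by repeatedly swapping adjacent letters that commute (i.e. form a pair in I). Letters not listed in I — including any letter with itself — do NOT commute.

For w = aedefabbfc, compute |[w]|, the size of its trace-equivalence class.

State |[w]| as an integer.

6

0(a) covers ∅
1(e) covers 0:a
2(d) covers 0:a
3(e) covers 1:e
4(f) covers 2:d, 3:e
5(a) covers 4:f
6(b) covers 5:a
7(b) covers 6:b
8(f) covers 7:b
9(c) covers 7:b
floor of heap: 0:a
completions by unplaced set U, small U first (add the entries for U minus each lowest piece of U):
  |U|=1: {8}:1  {9}:1
  |U|=2: {8,9}:2
  |U|=3: {7,8,9}:2
  |U|=4: {6,7,8,9}:2
  |U|=5: {5,6,7,8,9}:2
  |U|=6: {4,5,6,7,8,9}:2
  |U|=7: {2,4,5,6,7,8,9}:2  {3,4,5,6,7,8,9}:2
  |U|=8: {1,3,4,5,6,7,8,9}:2  {2,3,4,5,6,7,8,9}:4
  start at 0(a): 6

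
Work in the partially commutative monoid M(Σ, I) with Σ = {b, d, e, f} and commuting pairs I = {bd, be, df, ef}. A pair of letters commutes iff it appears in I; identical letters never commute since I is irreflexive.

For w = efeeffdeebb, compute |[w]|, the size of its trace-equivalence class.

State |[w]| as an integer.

piece 0:e — minimal
piece 1:f — minimal
piece 2:e rests on {0:e}
piece 3:e rests on {2:e}
piece 4:f rests on {1:f}
piece 5:f rests on {4:f}
piece 6:d rests on {3:e}
piece 7:e rests on {6:d}
piece 8:e rests on {7:e}
piece 9:b rests on {5:f}
piece 10:b rests on {9:b}
minimal pieces: {0:e, 1:f}
ways to finish when only these pieces remain (= sum over removing one remaining piece with nothing left below it):
  1 left: {8}→1  {10}→1
  2 left: {7,8}→1  {8,10}→2  {9,10}→1
  3 left: {5,9,10}→1  {6,7,8}→1  {7,8,10}→3  {8,9,10}→3
  4 left: {3,6,7,8}→1  {4,5,9,10}→1  {5,8,9,10}→4  {6,7,8,10}→4  {7,8,9,10}→6
  5 left: {1,4,5,9,10}→1  {2,3,6,7,8}→1  {3,6,7,8,10}→5  {4,5,8,9,10}→5  {5,7,8,9,10}→10  {6,7,8,9,10}→10
  6 left: {0,2,3,6,7,8}→1  {1,4,5,8,9,10}→6  {2,3,6,7,8,10}→6  {3,6,7,8,9,10}→15  {4,5,7,8,9,10}→15  {5,6,7,8,9,10}→20
  7 left: {0,2,3,6,7,8,10}→7  {1,4,5,7,8,9,10}→21  {2,3,6,7,8,9,10}→21  {3,5,6,7,8,9,10}→35  {4,5,6,7,8,9,10}→35
  8 left: {0,2,3,6,7,8,9,10}→28  {1,4,5,6,7,8,9,10}→56  {2,3,5,6,7,8,9,10}→56  {3,4,5,6,7,8,9,10}→70
  9 left: {0,2,3,5,6,7,8,9,10}→84  {1,3,4,5,6,7,8,9,10}→126  {2,3,4,5,6,7,8,9,10}→126
  placing 0:e first → 252 extensions
  placing 1:f first → 210 extensions
total linear extensions = 462

462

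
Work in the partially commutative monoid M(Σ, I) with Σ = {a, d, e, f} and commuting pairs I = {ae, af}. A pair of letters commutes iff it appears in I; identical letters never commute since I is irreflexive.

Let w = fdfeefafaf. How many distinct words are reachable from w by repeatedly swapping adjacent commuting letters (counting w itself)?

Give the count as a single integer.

28

0(f) covers ∅
1(d) covers 0:f
2(f) covers 1:d
3(e) covers 2:f
4(e) covers 3:e
5(f) covers 4:e
6(a) covers 1:d
7(f) covers 5:f
8(a) covers 6:a
9(f) covers 7:f
floor of heap: 0:f
completions by unplaced set U, small U first (add the entries for U minus each lowest piece of U):
  |U|=1: {8}:1  {9}:1
  |U|=2: {6,8}:1  {7,9}:1  {8,9}:2
  |U|=3: {5,7,9}:1  {6,8,9}:3  {7,8,9}:3
  |U|=4: {4,5,7,9}:1  {5,7,8,9}:4  {6,7,8,9}:6
  |U|=5: {3,4,5,7,9}:1  {4,5,7,8,9}:5  {5,6,7,8,9}:10
  |U|=6: {2,3,4,5,7,9}:1  {3,4,5,7,8,9}:6  {4,5,6,7,8,9}:15
  |U|=7: {2,3,4,5,7,8,9}:7  {3,4,5,6,7,8,9}:21
  |U|=8: {2,3,4,5,6,7,8,9}:28
  start at 0(f): 28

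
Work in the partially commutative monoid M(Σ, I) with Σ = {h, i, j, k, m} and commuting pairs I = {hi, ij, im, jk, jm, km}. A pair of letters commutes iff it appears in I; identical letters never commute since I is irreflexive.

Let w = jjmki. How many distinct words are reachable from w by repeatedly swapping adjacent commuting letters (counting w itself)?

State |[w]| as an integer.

#0=j has no predecessor
#1=j depends on [0:j]
#2=m has no predecessor
#3=k has no predecessor
#4=i depends on [3:k]
sources: [0:j, 2:m, 3:k]
N(rest) = Σ N(rest − s) over sources s of rest; N(one piece) = 1:
  size 1 → [1]=1  [2]=1  [4]=1
  size 2 → [0,1]=1  [1,2]=2  [1,4]=2  [2,4]=2  [3,4]=1
  size 3 → [0,1,2]=3  [0,1,4]=3  [1,2,4]=6  [1,3,4]=3  [2,3,4]=3
  first=0(j) contributes 12
  first=2(m) contributes 6
  first=3(k) contributes 12
|[w]| = 30

30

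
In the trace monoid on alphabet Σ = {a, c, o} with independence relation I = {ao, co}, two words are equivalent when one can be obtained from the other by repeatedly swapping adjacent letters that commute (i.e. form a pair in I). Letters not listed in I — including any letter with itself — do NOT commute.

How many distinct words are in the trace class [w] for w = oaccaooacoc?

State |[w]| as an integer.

piece 0:o — minimal
piece 1:a — minimal
piece 2:c rests on {1:a}
piece 3:c rests on {2:c}
piece 4:a rests on {3:c}
piece 5:o rests on {0:o}
piece 6:o rests on {5:o}
piece 7:a rests on {4:a}
piece 8:c rests on {7:a}
piece 9:o rests on {6:o}
piece 10:c rests on {8:c}
minimal pieces: {0:o, 1:a}
ways to finish when only these pieces remain (= sum over removing one remaining piece with nothing left below it):
  1 left: {9}→1  {10}→1
  2 left: {6,9}→1  {8,10}→1  {9,10}→2
  3 left: {5,6,9}→1  {6,9,10}→3  {7,8,10}→1  {8,9,10}→3
  4 left: {0,5,6,9}→1  {4,7,8,10}→1  {5,6,9,10}→4  {6,8,9,10}→6  {7,8,9,10}→4
  5 left: {0,5,6,9,10}→5  {3,4,7,8,10}→1  {4,7,8,9,10}→5  {5,6,8,9,10}→10  {6,7,8,9,10}→10
  6 left: {0,5,6,8,9,10}→15  {2,3,4,7,8,10}→1  {3,4,7,8,9,10}→6  {4,6,7,8,9,10}→15  {5,6,7,8,9,10}→20
  7 left: {0,5,6,7,8,9,10}→35  {1,2,3,4,7,8,10}→1  {2,3,4,7,8,9,10}→7  {3,4,6,7,8,9,10}→21  {4,5,6,7,8,9,10}→35
  8 left: {0,4,5,6,7,8,9,10}→70  {1,2,3,4,7,8,9,10}→8  {2,3,4,6,7,8,9,10}→28  {3,4,5,6,7,8,9,10}→56
  9 left: {0,3,4,5,6,7,8,9,10}→126  {1,2,3,4,6,7,8,9,10}→36  {2,3,4,5,6,7,8,9,10}→84
  placing 0:o first → 120 extensions
  placing 1:a first → 210 extensions
total linear extensions = 330

330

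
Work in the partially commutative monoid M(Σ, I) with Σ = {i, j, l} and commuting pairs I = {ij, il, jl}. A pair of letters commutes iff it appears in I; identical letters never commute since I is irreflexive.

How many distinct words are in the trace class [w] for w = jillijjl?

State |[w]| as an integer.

piece 0:j — minimal
piece 1:i — minimal
piece 2:l — minimal
piece 3:l rests on {2:l}
piece 4:i rests on {1:i}
piece 5:j rests on {0:j}
piece 6:j rests on {5:j}
piece 7:l rests on {3:l}
minimal pieces: {0:j, 1:i, 2:l}
ways to finish when only these pieces remain (= sum over removing one remaining piece with nothing left below it):
  1 left: {4}→1  {6}→1  {7}→1
  2 left: {1,4}→1  {3,7}→1  {4,6}→2  {4,7}→2  {5,6}→1  {6,7}→2
  3 left: {0,5,6}→1  {1,4,6}→3  {1,4,7}→3  {2,3,7}→1  {3,4,7}→3  {3,6,7}→3  {4,5,6}→3  {4,6,7}→6  {5,6,7}→3
  4 left: {0,4,5,6}→4  {0,5,6,7}→4  {1,3,4,7}→6  {1,4,5,6}→6  {1,4,6,7}→12  {2,3,4,7}→4  {2,3,6,7}→4  {3,4,6,7}→12  {3,5,6,7}→6  {4,5,6,7}→12
  5 left: {0,1,4,5,6}→10  {0,3,5,6,7}→10  {0,4,5,6,7}→20  {1,2,3,4,7}→10  {1,3,4,6,7}→30  {1,4,5,6,7}→30  {2,3,4,6,7}→20  {2,3,5,6,7}→10  {3,4,5,6,7}→30
  6 left: {0,1,4,5,6,7}→60  {0,2,3,5,6,7}→20  {0,3,4,5,6,7}→60  {1,2,3,4,6,7}→60  {1,3,4,5,6,7}→90  {2,3,4,5,6,7}→60
  placing 0:j first → 210 extensions
  placing 1:i first → 140 extensions
  placing 2:l first → 210 extensions
total linear extensions = 560

560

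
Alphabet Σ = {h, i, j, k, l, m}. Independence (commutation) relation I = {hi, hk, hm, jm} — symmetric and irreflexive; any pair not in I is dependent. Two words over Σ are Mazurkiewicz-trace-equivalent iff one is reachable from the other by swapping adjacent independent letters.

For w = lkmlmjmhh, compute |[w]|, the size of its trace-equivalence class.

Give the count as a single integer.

drop 0:l onto floor
drop 1:k onto {0:l}
drop 2:m onto {1:k}
drop 3:l onto {2:m}
drop 4:m onto {3:l}
drop 5:j onto {3:l}
drop 6:m onto {4:m}
drop 7:h onto {5:j}
drop 8:h onto {7:h}
ground layer = {0:l}
drop-orders for the pieces not yet dropped (sum over which currently-grounded one goes next):
  1 to go: {6} 1  {8} 1
  2 to go: {4,6} 1  {6,8} 2  {7,8} 1
  3 to go: {4,6,8} 3  {5,7,8} 1  {6,7,8} 3
  4 to go: {4,6,7,8} 6  {5,6,7,8} 4
  5 to go: {4,5,6,7,8} 10
  6 to go: {3,4,5,6,7,8} 10
  7 to go: {2,3,4,5,6,7,8} 10
  if 0:l drops first: 10 orders

10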